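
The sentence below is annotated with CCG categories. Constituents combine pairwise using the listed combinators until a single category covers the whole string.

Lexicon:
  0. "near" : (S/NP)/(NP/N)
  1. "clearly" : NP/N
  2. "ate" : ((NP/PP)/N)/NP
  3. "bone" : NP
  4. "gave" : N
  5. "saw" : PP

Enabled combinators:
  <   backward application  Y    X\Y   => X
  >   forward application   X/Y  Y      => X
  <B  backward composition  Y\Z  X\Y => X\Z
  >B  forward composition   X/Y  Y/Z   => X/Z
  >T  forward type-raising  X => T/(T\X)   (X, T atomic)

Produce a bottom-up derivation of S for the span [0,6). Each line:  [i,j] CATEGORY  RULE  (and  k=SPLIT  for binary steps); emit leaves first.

[0,1] (S/NP)/(NP/N)  lex  "near"
[1,2] NP/N  lex  "clearly"
[0,2] S/NP  >  k=1
[2,3] ((NP/PP)/N)/NP  lex  "ate"
[3,4] NP  lex  "bone"
[2,4] (NP/PP)/N  >  k=3
[4,5] N  lex  "gave"
[2,5] NP/PP  >  k=4
[5,6] PP  lex  "saw"
[2,6] NP  >  k=5
[0,6] S  >  k=2

[0,6] S   >
  [0,2] S/NP   >
    [0,1] "near" : (S/NP)/(NP/N)
    [1,2] "clearly" : NP/N
  [2,6] NP   >
    [2,5] NP/PP   >
      [2,4] (NP/PP)/N   >
        [2,3] "ate" : ((NP/PP)/N)/NP
        [3,4] "bone" : NP
      [4,5] "gave" : N
    [5,6] "saw" : PP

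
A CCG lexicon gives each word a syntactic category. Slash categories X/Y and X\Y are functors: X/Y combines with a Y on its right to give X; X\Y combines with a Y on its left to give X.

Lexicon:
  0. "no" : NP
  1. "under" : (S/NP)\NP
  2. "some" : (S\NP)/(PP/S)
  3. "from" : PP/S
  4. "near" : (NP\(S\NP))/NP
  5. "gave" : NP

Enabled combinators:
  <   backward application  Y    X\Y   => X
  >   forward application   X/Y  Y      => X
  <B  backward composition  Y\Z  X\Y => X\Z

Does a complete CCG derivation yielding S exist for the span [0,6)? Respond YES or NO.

YES

[0,6] S   >
  [0,2] S/NP   <
    [0,1] "no" : NP
    [1,2] "under" : (S/NP)\NP
  [2,6] NP   <
    [2,4] S\NP   >
      [2,3] "some" : (S\NP)/(PP/S)
      [3,4] "from" : PP/S
    [4,6] NP\(S\NP)   >
      [4,5] "near" : (NP\(S\NP))/NP
      [5,6] "gave" : NP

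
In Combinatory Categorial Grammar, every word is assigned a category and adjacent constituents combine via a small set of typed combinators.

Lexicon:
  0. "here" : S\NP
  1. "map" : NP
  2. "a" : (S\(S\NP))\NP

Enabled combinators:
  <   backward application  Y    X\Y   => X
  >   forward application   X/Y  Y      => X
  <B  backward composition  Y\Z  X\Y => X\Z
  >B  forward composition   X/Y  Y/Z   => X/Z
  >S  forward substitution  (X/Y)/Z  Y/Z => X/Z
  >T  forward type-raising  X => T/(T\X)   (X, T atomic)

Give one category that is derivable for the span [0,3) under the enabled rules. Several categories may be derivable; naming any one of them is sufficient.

S

[0,3] S   <
  [0,1] "here" : S\NP
  [1,3] S\(S\NP)   <
    [1,2] "map" : NP
    [2,3] "a" : (S\(S\NP))\NP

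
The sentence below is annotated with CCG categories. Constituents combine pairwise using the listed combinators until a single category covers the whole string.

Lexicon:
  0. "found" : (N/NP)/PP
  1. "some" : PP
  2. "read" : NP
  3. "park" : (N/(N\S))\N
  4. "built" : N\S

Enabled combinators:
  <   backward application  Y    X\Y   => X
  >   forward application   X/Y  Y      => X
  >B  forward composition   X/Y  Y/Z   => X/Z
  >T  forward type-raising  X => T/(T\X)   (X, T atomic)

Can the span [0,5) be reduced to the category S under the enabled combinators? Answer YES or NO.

(N/NP)/PP PP NP (N/(N\S))\N N\S
CKY chart[0,5] = {N, N/(N\N), NP/(NP\N), PP/(PP\N), S/(S\N)}; S ∉ chart

NO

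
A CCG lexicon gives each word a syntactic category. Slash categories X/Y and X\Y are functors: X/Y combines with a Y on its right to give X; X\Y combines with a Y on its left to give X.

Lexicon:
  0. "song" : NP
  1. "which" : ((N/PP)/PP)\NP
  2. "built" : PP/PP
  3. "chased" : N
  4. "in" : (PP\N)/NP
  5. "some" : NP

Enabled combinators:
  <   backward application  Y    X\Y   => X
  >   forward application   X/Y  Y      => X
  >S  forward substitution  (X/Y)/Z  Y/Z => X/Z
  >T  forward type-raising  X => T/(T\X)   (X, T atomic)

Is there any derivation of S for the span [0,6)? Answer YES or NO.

NP ((N/PP)/PP)\NP PP/PP N (PP\N)/NP NP
CKY chart[0,6] = {N, N/(N\N), N/PP, NP/(NP\N), PP/(PP\N), S/(S\N)}; S ∉ chart

NO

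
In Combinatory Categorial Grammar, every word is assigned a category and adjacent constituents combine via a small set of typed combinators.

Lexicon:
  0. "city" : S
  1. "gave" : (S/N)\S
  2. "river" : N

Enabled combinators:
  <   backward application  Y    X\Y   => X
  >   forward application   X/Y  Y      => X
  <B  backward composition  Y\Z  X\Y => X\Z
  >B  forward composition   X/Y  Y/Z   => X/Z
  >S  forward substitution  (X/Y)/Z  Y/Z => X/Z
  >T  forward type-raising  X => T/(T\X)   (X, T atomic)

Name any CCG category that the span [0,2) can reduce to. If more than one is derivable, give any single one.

S/N

[0,3] S   >
  [0,2] S/N   <
    [0,1] "city" : S
    [1,2] "gave" : (S/N)\S
  [2,3] "river" : N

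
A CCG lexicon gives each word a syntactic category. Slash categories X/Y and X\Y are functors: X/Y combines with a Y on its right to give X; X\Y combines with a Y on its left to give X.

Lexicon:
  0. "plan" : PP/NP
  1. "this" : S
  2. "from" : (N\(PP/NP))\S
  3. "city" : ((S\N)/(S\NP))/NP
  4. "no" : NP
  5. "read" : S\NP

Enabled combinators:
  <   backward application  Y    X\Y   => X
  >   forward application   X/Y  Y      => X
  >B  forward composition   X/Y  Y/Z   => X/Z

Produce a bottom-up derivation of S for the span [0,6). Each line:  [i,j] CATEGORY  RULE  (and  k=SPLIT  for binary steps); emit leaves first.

[0,1] PP/NP  lex  "plan"
[1,2] S  lex  "this"
[2,3] (N\(PP/NP))\S  lex  "from"
[1,3] N\(PP/NP)  <  k=2
[0,3] N  <  k=1
[3,4] ((S\N)/(S\NP))/NP  lex  "city"
[4,5] NP  lex  "no"
[3,5] (S\N)/(S\NP)  >  k=4
[5,6] S\NP  lex  "read"
[3,6] S\N  >  k=5
[0,6] S  <  k=3

[0,6] S   <
  [0,3] N   <
    [0,1] "plan" : PP/NP
    [1,3] N\(PP/NP)   <
      [1,2] "this" : S
      [2,3] "from" : (N\(PP/NP))\S
  [3,6] S\N   >
    [3,5] (S\N)/(S\NP)   >
      [3,4] "city" : ((S\N)/(S\NP))/NP
      [4,5] "no" : NP
    [5,6] "read" : S\NP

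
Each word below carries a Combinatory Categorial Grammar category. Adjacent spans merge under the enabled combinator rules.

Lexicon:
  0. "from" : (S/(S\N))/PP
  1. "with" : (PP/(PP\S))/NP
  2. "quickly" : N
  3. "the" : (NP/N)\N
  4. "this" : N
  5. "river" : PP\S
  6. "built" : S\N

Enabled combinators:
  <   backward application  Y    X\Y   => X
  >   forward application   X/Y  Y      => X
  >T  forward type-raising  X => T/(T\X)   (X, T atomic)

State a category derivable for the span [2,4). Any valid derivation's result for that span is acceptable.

[0,7] S   >
  [0,6] S/(S\N)   >
    [0,1] "from" : (S/(S\N))/PP
    [1,6] PP   >
      [1,5] PP/(PP\S)   >
        [1,2] "with" : (PP/(PP\S))/NP
        [2,5] NP   >
          [2,4] NP/N   <
            [2,3] "quickly" : N
            [3,4] "the" : (NP/N)\N
          [4,5] "this" : N
      [5,6] "river" : PP\S
  [6,7] "built" : S\N

NP/N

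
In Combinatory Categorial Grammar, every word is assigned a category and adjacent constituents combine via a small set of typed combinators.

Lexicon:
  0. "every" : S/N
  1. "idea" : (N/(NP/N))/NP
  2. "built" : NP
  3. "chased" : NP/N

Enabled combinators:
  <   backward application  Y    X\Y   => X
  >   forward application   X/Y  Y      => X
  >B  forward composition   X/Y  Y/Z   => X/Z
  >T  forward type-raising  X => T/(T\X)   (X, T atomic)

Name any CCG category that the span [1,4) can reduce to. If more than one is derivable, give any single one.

N

[0,4] S   >
  [0,1] "every" : S/N
  [1,4] N   >
    [1,3] N/(NP/N)   >
      [1,2] "idea" : (N/(NP/N))/NP
      [2,3] "built" : NP
    [3,4] "chased" : NP/N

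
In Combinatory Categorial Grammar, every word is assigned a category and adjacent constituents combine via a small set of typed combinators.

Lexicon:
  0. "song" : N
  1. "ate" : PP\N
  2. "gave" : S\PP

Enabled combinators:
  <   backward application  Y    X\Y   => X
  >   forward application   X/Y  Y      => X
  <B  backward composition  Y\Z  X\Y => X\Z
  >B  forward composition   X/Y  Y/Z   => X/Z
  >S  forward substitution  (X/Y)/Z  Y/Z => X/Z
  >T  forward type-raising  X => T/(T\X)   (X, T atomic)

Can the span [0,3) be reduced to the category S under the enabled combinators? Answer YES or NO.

[0,3] S   >
  [0,1] S/(S\N)   >T
    [0,1] "song" : N
  [1,3] S\N   <B
    [1,2] "ate" : PP\N
    [2,3] "gave" : S\PP

YES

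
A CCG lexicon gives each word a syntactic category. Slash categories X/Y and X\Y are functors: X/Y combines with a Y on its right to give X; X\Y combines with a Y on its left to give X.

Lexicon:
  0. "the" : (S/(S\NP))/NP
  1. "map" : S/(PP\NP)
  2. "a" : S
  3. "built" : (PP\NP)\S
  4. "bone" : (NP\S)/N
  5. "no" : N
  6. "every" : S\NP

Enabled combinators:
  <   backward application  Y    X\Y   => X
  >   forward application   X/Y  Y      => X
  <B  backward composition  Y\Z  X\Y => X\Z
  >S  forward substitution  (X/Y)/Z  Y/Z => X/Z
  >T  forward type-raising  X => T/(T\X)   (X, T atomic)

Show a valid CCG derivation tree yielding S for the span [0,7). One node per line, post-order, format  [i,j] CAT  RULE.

[0,1] (S/(S\NP))/NP  lex  "the"
[1,2] S/(PP\NP)  lex  "map"
[2,3] S  lex  "a"
[3,4] (PP\NP)\S  lex  "built"
[2,4] PP\NP  <  k=3
[1,4] S  >  k=2
[4,5] (NP\S)/N  lex  "bone"
[5,6] N  lex  "no"
[4,6] NP\S  >  k=5
[1,6] NP  <  k=4
[0,6] S/(S\NP)  >  k=1
[6,7] S\NP  lex  "every"
[0,7] S  >  k=6

[0,7] S   >
  [0,6] S/(S\NP)   >
    [0,1] "the" : (S/(S\NP))/NP
    [1,6] NP   <
      [1,4] S   >
        [1,2] "map" : S/(PP\NP)
        [2,4] PP\NP   <
          [2,3] "a" : S
          [3,4] "built" : (PP\NP)\S
      [4,6] NP\S   >
        [4,5] "bone" : (NP\S)/N
        [5,6] "no" : N
  [6,7] "every" : S\NP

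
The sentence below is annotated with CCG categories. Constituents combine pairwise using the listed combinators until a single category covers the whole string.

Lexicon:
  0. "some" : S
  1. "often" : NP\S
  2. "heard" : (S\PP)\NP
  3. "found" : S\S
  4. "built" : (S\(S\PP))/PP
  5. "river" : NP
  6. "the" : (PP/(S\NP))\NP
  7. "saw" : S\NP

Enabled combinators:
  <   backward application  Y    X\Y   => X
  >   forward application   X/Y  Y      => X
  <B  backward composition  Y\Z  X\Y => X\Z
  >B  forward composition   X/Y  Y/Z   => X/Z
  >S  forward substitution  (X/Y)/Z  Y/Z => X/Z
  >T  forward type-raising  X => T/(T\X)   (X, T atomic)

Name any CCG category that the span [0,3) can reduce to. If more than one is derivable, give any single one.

S\PP

[0,8] S   <
  [0,4] S\PP   <B
    [0,3] S\PP   <
      [0,2] NP   <
        [0,1] "some" : S
        [1,2] "often" : NP\S
      [2,3] "heard" : (S\PP)\NP
    [3,4] "found" : S\S
  [4,8] S\(S\PP)   >
    [4,5] "built" : (S\(S\PP))/PP
    [5,8] PP   >
      [5,7] PP/(S\NP)   <
        [5,6] "river" : NP
        [6,7] "the" : (PP/(S\NP))\NP
      [7,8] "saw" : S\NP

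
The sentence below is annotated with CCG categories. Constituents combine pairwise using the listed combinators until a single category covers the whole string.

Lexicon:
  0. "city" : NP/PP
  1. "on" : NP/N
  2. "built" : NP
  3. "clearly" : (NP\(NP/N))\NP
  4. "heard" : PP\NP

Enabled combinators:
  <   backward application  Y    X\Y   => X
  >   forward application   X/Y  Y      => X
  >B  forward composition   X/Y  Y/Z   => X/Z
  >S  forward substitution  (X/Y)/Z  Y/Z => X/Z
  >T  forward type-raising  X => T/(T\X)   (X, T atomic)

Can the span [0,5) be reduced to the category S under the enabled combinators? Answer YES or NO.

NO

NP/PP NP/N NP (NP\(NP/N))\NP PP\NP
CKY chart[0,5] = {N/(N\NP), NP, NP/(NP\NP), NP/(PP\PP), PP/(PP\NP), S/(S\NP)}; S ∉ chart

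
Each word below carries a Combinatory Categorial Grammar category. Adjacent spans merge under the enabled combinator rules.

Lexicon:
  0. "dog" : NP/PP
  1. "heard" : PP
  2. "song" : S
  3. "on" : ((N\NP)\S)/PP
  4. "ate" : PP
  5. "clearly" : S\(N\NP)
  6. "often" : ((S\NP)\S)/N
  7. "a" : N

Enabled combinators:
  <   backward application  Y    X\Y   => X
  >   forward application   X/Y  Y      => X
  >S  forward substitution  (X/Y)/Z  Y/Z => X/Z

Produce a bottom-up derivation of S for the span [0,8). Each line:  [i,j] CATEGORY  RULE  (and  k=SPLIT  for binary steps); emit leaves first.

[0,8] S   <
  [0,2] NP   >
    [0,1] "dog" : NP/PP
    [1,2] "heard" : PP
  [2,8] S\NP   <
    [2,6] S   <
      [2,5] N\NP   <
        [2,3] "song" : S
        [3,5] (N\NP)\S   >
          [3,4] "on" : ((N\NP)\S)/PP
          [4,5] "ate" : PP
      [5,6] "clearly" : S\(N\NP)
    [6,8] (S\NP)\S   >
      [6,7] "often" : ((S\NP)\S)/N
      [7,8] "a" : N

[0,1] NP/PP  lex  "dog"
[1,2] PP  lex  "heard"
[0,2] NP  >  k=1
[2,3] S  lex  "song"
[3,4] ((N\NP)\S)/PP  lex  "on"
[4,5] PP  lex  "ate"
[3,5] (N\NP)\S  >  k=4
[2,5] N\NP  <  k=3
[5,6] S\(N\NP)  lex  "clearly"
[2,6] S  <  k=5
[6,7] ((S\NP)\S)/N  lex  "often"
[7,8] N  lex  "a"
[6,8] (S\NP)\S  >  k=7
[2,8] S\NP  <  k=6
[0,8] S  <  k=2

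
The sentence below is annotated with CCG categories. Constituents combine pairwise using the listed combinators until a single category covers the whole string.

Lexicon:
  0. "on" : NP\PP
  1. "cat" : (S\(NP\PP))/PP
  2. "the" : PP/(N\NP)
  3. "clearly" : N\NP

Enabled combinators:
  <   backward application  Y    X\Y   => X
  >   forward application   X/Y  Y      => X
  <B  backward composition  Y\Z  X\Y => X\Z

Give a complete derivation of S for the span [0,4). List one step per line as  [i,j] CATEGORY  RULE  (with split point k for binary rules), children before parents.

[0,4] S   <
  [0,1] "on" : NP\PP
  [1,4] S\(NP\PP)   >
    [1,2] "cat" : (S\(NP\PP))/PP
    [2,4] PP   >
      [2,3] "the" : PP/(N\NP)
      [3,4] "clearly" : N\NP

[0,1] NP\PP  lex  "on"
[1,2] (S\(NP\PP))/PP  lex  "cat"
[2,3] PP/(N\NP)  lex  "the"
[3,4] N\NP  lex  "clearly"
[2,4] PP  >  k=3
[1,4] S\(NP\PP)  >  k=2
[0,4] S  <  k=1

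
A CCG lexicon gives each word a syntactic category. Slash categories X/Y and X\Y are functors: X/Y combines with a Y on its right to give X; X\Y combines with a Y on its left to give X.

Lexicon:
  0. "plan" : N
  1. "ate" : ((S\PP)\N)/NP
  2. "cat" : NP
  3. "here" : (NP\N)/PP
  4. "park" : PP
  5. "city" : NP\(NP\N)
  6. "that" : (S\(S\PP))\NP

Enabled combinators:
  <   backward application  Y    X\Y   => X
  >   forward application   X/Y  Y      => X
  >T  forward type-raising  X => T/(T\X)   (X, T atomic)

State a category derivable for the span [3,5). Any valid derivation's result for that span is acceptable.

NP\N

[0,7] S   <
  [0,3] S\PP   <
    [0,1] "plan" : N
    [1,3] (S\PP)\N   >
      [1,2] "ate" : ((S\PP)\N)/NP
      [2,3] "cat" : NP
  [3,7] S\(S\PP)   <
    [3,6] NP   <
      [3,5] NP\N   >
        [3,4] "here" : (NP\N)/PP
        [4,5] "park" : PP
      [5,6] "city" : NP\(NP\N)
    [6,7] "that" : (S\(S\PP))\NP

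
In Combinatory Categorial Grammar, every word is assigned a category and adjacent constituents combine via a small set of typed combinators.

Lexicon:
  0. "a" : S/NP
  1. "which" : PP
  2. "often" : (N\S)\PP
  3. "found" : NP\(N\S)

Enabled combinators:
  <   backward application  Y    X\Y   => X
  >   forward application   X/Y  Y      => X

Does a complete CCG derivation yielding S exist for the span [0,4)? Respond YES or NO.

[0,4] S   >
  [0,1] "a" : S/NP
  [1,4] NP   <
    [1,3] N\S   <
      [1,2] "which" : PP
      [2,3] "often" : (N\S)\PP
    [3,4] "found" : NP\(N\S)

YES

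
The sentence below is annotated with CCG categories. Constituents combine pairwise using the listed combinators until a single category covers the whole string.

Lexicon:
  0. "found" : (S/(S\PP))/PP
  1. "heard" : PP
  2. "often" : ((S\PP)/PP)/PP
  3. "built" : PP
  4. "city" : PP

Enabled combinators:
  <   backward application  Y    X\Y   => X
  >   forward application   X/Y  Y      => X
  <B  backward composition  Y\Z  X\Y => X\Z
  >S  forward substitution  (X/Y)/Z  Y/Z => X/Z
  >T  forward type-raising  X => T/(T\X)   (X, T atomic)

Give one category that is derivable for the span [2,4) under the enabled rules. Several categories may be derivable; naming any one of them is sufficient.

(S\PP)/PP

[0,5] S   >
  [0,2] S/(S\PP)   >
    [0,1] "found" : (S/(S\PP))/PP
    [1,2] "heard" : PP
  [2,5] S\PP   >
    [2,4] (S\PP)/PP   >
      [2,3] "often" : ((S\PP)/PP)/PP
      [3,4] "built" : PP
    [4,5] "city" : PP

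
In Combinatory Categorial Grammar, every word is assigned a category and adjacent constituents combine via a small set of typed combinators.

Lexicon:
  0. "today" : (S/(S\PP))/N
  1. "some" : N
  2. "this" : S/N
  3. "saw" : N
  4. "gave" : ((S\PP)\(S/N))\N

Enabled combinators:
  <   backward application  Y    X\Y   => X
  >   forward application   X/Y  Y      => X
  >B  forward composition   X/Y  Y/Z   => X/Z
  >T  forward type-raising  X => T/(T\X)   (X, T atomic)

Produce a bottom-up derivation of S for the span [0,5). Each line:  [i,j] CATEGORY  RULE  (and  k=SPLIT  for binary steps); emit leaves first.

[0,5] S   >
  [0,2] S/(S\PP)   >
    [0,1] "today" : (S/(S\PP))/N
    [1,2] "some" : N
  [2,5] S\PP   <
    [2,3] "this" : S/N
    [3,5] (S\PP)\(S/N)   <
      [3,4] "saw" : N
      [4,5] "gave" : ((S\PP)\(S/N))\N

[0,1] (S/(S\PP))/N  lex  "today"
[1,2] N  lex  "some"
[0,2] S/(S\PP)  >  k=1
[2,3] S/N  lex  "this"
[3,4] N  lex  "saw"
[4,5] ((S\PP)\(S/N))\N  lex  "gave"
[3,5] (S\PP)\(S/N)  <  k=4
[2,5] S\PP  <  k=3
[0,5] S  >  k=2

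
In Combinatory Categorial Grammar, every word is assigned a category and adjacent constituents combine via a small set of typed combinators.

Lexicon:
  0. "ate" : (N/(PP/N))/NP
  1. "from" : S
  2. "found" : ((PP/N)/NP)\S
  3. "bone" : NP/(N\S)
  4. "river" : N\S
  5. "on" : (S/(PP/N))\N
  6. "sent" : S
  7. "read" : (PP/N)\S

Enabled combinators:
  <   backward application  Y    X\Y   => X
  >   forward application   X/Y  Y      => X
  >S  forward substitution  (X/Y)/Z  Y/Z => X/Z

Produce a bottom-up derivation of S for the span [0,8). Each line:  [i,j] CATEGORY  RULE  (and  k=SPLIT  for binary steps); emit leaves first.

[0,1] (N/(PP/N))/NP  lex  "ate"
[1,2] S  lex  "from"
[2,3] ((PP/N)/NP)\S  lex  "found"
[1,3] (PP/N)/NP  <  k=2
[0,3] N/NP  >S  k=1
[3,4] NP/(N\S)  lex  "bone"
[4,5] N\S  lex  "river"
[3,5] NP  >  k=4
[0,5] N  >  k=3
[5,6] (S/(PP/N))\N  lex  "on"
[0,6] S/(PP/N)  <  k=5
[6,7] S  lex  "sent"
[7,8] (PP/N)\S  lex  "read"
[6,8] PP/N  <  k=7
[0,8] S  >  k=6

[0,8] S   >
  [0,6] S/(PP/N)   <
    [0,5] N   >
      [0,3] N/NP   >S
        [0,1] "ate" : (N/(PP/N))/NP
        [1,3] (PP/N)/NP   <
          [1,2] "from" : S
          [2,3] "found" : ((PP/N)/NP)\S
      [3,5] NP   >
        [3,4] "bone" : NP/(N\S)
        [4,5] "river" : N\S
    [5,6] "on" : (S/(PP/N))\N
  [6,8] PP/N   <
    [6,7] "sent" : S
    [7,8] "read" : (PP/N)\S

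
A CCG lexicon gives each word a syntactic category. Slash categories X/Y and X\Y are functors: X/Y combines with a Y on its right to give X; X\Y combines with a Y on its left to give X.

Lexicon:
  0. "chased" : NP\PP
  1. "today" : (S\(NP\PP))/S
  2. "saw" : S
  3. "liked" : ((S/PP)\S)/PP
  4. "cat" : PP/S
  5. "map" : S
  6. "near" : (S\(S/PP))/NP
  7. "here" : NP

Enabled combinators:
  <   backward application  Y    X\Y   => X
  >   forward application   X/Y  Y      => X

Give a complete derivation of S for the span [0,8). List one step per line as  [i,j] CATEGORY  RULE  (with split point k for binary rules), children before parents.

[0,8] S   <
  [0,1] "chased" : NP\PP
  [1,8] S\(NP\PP)   >
    [1,2] "today" : (S\(NP\PP))/S
    [2,8] S   <
      [2,6] S/PP   <
        [2,3] "saw" : S
        [3,6] (S/PP)\S   >
          [3,4] "liked" : ((S/PP)\S)/PP
          [4,6] PP   >
            [4,5] "cat" : PP/S
            [5,6] "map" : S
      [6,8] S\(S/PP)   >
        [6,7] "near" : (S\(S/PP))/NP
        [7,8] "here" : NP

[0,1] NP\PP  lex  "chased"
[1,2] (S\(NP\PP))/S  lex  "today"
[2,3] S  lex  "saw"
[3,4] ((S/PP)\S)/PP  lex  "liked"
[4,5] PP/S  lex  "cat"
[5,6] S  lex  "map"
[4,6] PP  >  k=5
[3,6] (S/PP)\S  >  k=4
[2,6] S/PP  <  k=3
[6,7] (S\(S/PP))/NP  lex  "near"
[7,8] NP  lex  "here"
[6,8] S\(S/PP)  >  k=7
[2,8] S  <  k=6
[1,8] S\(NP\PP)  >  k=2
[0,8] S  <  k=1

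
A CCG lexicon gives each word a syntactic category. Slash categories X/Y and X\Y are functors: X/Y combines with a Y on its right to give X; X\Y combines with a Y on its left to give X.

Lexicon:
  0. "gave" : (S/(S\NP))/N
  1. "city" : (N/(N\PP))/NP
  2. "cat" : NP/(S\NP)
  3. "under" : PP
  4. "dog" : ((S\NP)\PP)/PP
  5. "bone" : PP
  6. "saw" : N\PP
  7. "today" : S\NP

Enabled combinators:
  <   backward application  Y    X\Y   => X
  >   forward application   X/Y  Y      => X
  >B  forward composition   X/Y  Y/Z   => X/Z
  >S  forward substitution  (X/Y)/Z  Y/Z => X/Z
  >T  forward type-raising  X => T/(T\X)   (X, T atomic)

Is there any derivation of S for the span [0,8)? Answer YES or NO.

YES

[0,8] S   >
  [0,7] S/(S\NP)   >
    [0,1] "gave" : (S/(S\NP))/N
    [1,7] N   >
      [1,6] N/(N\PP)   >
        [1,2] "city" : (N/(N\PP))/NP
        [2,6] NP   >
          [2,3] "cat" : NP/(S\NP)
          [3,6] S\NP   <
            [3,4] "under" : PP
            [4,6] (S\NP)\PP   >
              [4,5] "dog" : ((S\NP)\PP)/PP
              [5,6] "bone" : PP
      [6,7] "saw" : N\PP
  [7,8] "today" : S\NP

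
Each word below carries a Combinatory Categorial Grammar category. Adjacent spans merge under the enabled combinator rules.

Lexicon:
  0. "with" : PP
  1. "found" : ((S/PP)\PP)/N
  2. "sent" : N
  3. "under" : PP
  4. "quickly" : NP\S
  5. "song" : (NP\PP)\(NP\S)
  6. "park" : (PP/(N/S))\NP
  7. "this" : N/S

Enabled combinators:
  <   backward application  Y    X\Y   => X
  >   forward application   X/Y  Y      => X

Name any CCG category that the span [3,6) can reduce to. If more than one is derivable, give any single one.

[0,8] S   >
  [0,3] S/PP   <
    [0,1] "with" : PP
    [1,3] (S/PP)\PP   >
      [1,2] "found" : ((S/PP)\PP)/N
      [2,3] "sent" : N
  [3,8] PP   >
    [3,7] PP/(N/S)   <
      [3,6] NP   <
        [3,4] "under" : PP
        [4,6] NP\PP   <
          [4,5] "quickly" : NP\S
          [5,6] "song" : (NP\PP)\(NP\S)
      [6,7] "park" : (PP/(N/S))\NP
    [7,8] "this" : N/S

NP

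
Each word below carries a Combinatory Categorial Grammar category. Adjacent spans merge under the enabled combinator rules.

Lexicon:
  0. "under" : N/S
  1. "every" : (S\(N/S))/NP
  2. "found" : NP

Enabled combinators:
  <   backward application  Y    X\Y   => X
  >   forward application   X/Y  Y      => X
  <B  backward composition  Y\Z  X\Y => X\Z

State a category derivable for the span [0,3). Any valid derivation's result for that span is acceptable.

S

[0,3] S   <
  [0,1] "under" : N/S
  [1,3] S\(N/S)   >
    [1,2] "every" : (S\(N/S))/NP
    [2,3] "found" : NP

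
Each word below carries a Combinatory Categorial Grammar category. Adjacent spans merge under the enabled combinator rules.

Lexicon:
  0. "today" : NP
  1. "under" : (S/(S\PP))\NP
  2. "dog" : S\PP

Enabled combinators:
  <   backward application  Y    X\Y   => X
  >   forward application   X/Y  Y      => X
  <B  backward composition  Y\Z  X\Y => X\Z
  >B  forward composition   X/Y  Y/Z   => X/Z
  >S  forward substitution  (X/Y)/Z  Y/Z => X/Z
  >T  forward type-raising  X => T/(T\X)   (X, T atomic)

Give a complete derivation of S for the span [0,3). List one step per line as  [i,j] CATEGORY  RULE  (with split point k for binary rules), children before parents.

[0,1] NP  lex  "today"
[1,2] (S/(S\PP))\NP  lex  "under"
[0,2] S/(S\PP)  <  k=1
[2,3] S\PP  lex  "dog"
[0,3] S  >  k=2

[0,3] S   >
  [0,2] S/(S\PP)   <
    [0,1] "today" : NP
    [1,2] "under" : (S/(S\PP))\NP
  [2,3] "dog" : S\PP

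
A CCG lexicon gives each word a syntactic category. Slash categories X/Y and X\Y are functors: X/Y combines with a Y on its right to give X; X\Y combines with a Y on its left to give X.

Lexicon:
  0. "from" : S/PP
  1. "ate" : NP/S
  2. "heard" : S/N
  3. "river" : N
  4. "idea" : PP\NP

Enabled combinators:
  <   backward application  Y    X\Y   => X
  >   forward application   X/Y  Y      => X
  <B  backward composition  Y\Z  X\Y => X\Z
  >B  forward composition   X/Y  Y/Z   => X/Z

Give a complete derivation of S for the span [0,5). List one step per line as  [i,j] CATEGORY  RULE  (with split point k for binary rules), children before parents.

[0,5] S   >
  [0,1] "from" : S/PP
  [1,5] PP   <
    [1,4] NP   >
      [1,2] "ate" : NP/S
      [2,4] S   >
        [2,3] "heard" : S/N
        [3,4] "river" : N
    [4,5] "idea" : PP\NP

[0,1] S/PP  lex  "from"
[1,2] NP/S  lex  "ate"
[2,3] S/N  lex  "heard"
[3,4] N  lex  "river"
[2,4] S  >  k=3
[1,4] NP  >  k=2
[4,5] PP\NP  lex  "idea"
[1,5] PP  <  k=4
[0,5] S  >  k=1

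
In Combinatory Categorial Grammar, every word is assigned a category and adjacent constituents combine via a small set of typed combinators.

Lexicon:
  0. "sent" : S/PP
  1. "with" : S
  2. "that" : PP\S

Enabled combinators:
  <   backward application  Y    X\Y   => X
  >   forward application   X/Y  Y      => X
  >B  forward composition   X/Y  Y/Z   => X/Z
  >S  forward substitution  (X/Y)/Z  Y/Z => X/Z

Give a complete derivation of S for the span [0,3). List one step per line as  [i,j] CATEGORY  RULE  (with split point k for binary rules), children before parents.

[0,1] S/PP  lex  "sent"
[1,2] S  lex  "with"
[2,3] PP\S  lex  "that"
[1,3] PP  <  k=2
[0,3] S  >  k=1

[0,3] S   >
  [0,1] "sent" : S/PP
  [1,3] PP   <
    [1,2] "with" : S
    [2,3] "that" : PP\S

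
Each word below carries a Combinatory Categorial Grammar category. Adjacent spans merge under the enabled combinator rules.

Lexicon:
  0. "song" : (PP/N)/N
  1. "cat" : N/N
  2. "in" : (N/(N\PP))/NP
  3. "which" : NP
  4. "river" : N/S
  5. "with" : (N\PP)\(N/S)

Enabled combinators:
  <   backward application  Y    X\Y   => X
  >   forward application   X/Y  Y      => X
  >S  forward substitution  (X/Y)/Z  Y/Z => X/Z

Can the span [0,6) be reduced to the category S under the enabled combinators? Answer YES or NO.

(PP/N)/N N/N (N/(N\PP))/NP NP N/S (N\PP)\(N/S)
CKY chart[0,6] = {PP, PP/N}; S ∉ chart

NO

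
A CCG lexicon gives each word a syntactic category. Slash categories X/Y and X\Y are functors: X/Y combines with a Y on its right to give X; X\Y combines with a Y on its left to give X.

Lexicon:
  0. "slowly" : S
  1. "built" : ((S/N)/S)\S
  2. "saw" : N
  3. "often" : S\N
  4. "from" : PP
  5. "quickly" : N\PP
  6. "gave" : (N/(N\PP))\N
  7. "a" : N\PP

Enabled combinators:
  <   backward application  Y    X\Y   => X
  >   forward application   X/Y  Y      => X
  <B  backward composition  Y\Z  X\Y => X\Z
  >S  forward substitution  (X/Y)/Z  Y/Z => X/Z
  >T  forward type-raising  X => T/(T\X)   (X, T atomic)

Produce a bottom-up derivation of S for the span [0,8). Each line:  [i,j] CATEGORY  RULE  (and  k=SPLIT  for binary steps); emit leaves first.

[0,1] S  lex  "slowly"
[1,2] ((S/N)/S)\S  lex  "built"
[0,2] (S/N)/S  <  k=1
[2,3] N  lex  "saw"
[3,4] S\N  lex  "often"
[2,4] S  <  k=3
[0,4] S/N  >  k=2
[4,5] PP  lex  "from"
[4,5] N/(N\PP)  >T
[5,6] N\PP  lex  "quickly"
[4,6] N  >  k=5
[6,7] (N/(N\PP))\N  lex  "gave"
[4,7] N/(N\PP)  <  k=6
[7,8] N\PP  lex  "a"
[4,8] N  >  k=7
[0,8] S  >  k=4

[0,8] S   >
  [0,4] S/N   >
    [0,2] (S/N)/S   <
      [0,1] "slowly" : S
      [1,2] "built" : ((S/N)/S)\S
    [2,4] S   <
      [2,3] "saw" : N
      [3,4] "often" : S\N
  [4,8] N   >
    [4,7] N/(N\PP)   <
      [4,6] N   >
        [4,5] N/(N\PP)   >T
          [4,5] "from" : PP
        [5,6] "quickly" : N\PP
      [6,7] "gave" : (N/(N\PP))\N
    [7,8] "a" : N\PP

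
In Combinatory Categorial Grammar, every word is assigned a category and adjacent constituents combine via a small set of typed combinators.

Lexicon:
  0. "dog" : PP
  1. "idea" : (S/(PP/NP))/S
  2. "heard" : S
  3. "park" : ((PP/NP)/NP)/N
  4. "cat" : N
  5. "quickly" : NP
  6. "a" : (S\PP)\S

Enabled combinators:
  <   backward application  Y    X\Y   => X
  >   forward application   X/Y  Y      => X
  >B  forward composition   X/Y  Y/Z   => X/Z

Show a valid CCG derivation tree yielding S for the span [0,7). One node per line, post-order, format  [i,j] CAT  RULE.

[0,1] PP  lex  "dog"
[1,2] (S/(PP/NP))/S  lex  "idea"
[2,3] S  lex  "heard"
[1,3] S/(PP/NP)  >  k=2
[3,4] ((PP/NP)/NP)/N  lex  "park"
[4,5] N  lex  "cat"
[3,5] (PP/NP)/NP  >  k=4
[1,5] S/NP  >B  k=3
[5,6] NP  lex  "quickly"
[1,6] S  >  k=5
[6,7] (S\PP)\S  lex  "a"
[1,7] S\PP  <  k=6
[0,7] S  <  k=1

[0,7] S   <
  [0,1] "dog" : PP
  [1,7] S\PP   <
    [1,6] S   >
      [1,5] S/NP   >B
        [1,3] S/(PP/NP)   >
          [1,2] "idea" : (S/(PP/NP))/S
          [2,3] "heard" : S
        [3,5] (PP/NP)/NP   >
          [3,4] "park" : ((PP/NP)/NP)/N
          [4,5] "cat" : N
      [5,6] "quickly" : NP
    [6,7] "a" : (S\PP)\S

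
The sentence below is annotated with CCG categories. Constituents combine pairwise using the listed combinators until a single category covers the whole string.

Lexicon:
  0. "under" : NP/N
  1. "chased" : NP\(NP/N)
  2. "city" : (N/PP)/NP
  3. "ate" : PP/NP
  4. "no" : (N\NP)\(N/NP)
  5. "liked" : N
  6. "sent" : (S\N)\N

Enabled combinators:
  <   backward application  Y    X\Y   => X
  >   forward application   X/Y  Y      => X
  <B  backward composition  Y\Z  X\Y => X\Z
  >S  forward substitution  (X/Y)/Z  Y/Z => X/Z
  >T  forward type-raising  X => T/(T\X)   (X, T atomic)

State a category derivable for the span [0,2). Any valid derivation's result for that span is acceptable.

NP

[0,7] S   <
  [0,2] NP   <
    [0,1] "under" : NP/N
    [1,2] "chased" : NP\(NP/N)
  [2,7] S\NP   <B
    [2,5] N\NP   <
      [2,4] N/NP   >S
        [2,3] "city" : (N/PP)/NP
        [3,4] "ate" : PP/NP
      [4,5] "no" : (N\NP)\(N/NP)
    [5,7] S\N   <
      [5,6] "liked" : N
      [6,7] "sent" : (S\N)\N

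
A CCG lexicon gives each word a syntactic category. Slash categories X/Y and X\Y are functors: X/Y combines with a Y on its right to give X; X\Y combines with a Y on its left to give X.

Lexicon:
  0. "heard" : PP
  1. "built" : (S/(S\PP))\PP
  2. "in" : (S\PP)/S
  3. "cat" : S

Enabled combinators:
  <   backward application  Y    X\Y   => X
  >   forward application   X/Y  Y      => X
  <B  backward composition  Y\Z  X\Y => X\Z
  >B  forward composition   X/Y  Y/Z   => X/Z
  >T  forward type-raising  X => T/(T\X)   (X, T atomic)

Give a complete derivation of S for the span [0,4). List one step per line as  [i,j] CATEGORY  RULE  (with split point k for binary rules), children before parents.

[0,4] S   >
  [0,2] S/(S\PP)   <
    [0,1] "heard" : PP
    [1,2] "built" : (S/(S\PP))\PP
  [2,4] S\PP   >
    [2,3] "in" : (S\PP)/S
    [3,4] "cat" : S

[0,1] PP  lex  "heard"
[1,2] (S/(S\PP))\PP  lex  "built"
[0,2] S/(S\PP)  <  k=1
[2,3] (S\PP)/S  lex  "in"
[3,4] S  lex  "cat"
[2,4] S\PP  >  k=3
[0,4] S  >  k=2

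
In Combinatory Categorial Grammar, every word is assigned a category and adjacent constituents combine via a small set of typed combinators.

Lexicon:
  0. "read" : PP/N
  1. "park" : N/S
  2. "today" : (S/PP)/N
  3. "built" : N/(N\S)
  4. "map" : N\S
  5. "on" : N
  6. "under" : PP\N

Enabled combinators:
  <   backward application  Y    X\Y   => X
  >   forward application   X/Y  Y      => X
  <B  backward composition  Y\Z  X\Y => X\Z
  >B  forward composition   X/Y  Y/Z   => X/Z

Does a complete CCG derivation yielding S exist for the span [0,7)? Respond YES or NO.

NO

PP/N N/S (S/PP)/N N/(N\S) N\S N PP\N
CKY chart[0,7] = {PP}; S ∉ chart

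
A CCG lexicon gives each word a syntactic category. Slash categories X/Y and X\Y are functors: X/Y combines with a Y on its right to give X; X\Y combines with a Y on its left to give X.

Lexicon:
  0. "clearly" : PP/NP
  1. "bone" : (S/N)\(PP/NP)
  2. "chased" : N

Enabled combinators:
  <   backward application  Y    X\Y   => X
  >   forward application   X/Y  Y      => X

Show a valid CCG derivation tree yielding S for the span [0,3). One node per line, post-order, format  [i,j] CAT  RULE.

[0,1] PP/NP  lex  "clearly"
[1,2] (S/N)\(PP/NP)  lex  "bone"
[0,2] S/N  <  k=1
[2,3] N  lex  "chased"
[0,3] S  >  k=2

[0,3] S   >
  [0,2] S/N   <
    [0,1] "clearly" : PP/NP
    [1,2] "bone" : (S/N)\(PP/NP)
  [2,3] "chased" : N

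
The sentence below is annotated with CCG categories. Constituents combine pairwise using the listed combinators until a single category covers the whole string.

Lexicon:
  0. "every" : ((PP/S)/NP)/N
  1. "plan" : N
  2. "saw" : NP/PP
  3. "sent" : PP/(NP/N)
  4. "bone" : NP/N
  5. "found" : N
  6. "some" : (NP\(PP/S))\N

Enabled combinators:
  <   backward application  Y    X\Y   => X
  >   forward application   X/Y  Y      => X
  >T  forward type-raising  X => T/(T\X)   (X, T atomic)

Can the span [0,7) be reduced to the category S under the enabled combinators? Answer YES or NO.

NO

((PP/S)/NP)/N N NP/PP PP/(NP/N) NP/N N (NP\(PP/S))\N
CKY chart[0,7] = {N/(N\NP), NP, NP/(NP\NP), PP/(PP\NP), S/(S\NP)}; S ∉ chart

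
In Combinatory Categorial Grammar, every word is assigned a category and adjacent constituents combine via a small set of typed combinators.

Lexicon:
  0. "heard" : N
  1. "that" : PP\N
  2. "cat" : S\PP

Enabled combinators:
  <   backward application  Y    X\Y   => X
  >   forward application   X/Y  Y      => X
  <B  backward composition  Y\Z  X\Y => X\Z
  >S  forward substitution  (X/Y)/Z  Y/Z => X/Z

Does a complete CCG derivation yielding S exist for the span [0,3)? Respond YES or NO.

YES

[0,3] S   <
  [0,1] "heard" : N
  [1,3] S\N   <B
    [1,2] "that" : PP\N
    [2,3] "cat" : S\PP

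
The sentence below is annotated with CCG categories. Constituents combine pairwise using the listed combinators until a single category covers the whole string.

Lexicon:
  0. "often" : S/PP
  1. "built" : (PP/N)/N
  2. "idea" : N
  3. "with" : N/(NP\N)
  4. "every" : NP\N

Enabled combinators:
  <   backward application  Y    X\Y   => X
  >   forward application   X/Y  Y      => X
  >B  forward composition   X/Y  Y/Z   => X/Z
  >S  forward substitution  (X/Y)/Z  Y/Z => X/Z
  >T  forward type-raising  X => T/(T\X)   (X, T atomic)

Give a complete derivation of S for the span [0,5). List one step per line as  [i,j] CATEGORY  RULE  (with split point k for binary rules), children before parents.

[0,5] S   >
  [0,1] "often" : S/PP
  [1,5] PP   >
    [1,3] PP/N   >
      [1,2] "built" : (PP/N)/N
      [2,3] "idea" : N
    [3,5] N   >
      [3,4] "with" : N/(NP\N)
      [4,5] "every" : NP\N

[0,1] S/PP  lex  "often"
[1,2] (PP/N)/N  lex  "built"
[2,3] N  lex  "idea"
[1,3] PP/N  >  k=2
[3,4] N/(NP\N)  lex  "with"
[4,5] NP\N  lex  "every"
[3,5] N  >  k=4
[1,5] PP  >  k=3
[0,5] S  >  k=1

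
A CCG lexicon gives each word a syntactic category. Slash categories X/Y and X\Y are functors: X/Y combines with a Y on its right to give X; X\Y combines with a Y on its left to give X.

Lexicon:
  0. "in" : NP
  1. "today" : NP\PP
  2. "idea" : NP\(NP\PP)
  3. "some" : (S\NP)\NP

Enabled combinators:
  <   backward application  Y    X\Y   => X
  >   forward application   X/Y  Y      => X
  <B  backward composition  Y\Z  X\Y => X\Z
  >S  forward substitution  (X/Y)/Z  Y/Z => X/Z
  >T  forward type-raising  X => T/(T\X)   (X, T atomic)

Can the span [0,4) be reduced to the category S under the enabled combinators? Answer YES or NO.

[0,4] S   <
  [0,1] "in" : NP
  [1,4] S\NP   <
    [1,3] NP   <
      [1,2] "today" : NP\PP
      [2,3] "idea" : NP\(NP\PP)
    [3,4] "some" : (S\NP)\NP

YES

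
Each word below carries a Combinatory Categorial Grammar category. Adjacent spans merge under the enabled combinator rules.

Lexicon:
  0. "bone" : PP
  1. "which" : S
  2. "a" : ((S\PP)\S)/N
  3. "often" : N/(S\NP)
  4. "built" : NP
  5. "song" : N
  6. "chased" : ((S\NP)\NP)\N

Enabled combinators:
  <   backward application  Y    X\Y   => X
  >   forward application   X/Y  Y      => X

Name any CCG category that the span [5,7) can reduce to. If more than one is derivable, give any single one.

(S\NP)\NP

[0,7] S   <
  [0,1] "bone" : PP
  [1,7] S\PP   <
    [1,2] "which" : S
    [2,7] (S\PP)\S   >
      [2,3] "a" : ((S\PP)\S)/N
      [3,7] N   >
        [3,4] "often" : N/(S\NP)
        [4,7] S\NP   <
          [4,5] "built" : NP
          [5,7] (S\NP)\NP   <
            [5,6] "song" : N
            [6,7] "chased" : ((S\NP)\NP)\N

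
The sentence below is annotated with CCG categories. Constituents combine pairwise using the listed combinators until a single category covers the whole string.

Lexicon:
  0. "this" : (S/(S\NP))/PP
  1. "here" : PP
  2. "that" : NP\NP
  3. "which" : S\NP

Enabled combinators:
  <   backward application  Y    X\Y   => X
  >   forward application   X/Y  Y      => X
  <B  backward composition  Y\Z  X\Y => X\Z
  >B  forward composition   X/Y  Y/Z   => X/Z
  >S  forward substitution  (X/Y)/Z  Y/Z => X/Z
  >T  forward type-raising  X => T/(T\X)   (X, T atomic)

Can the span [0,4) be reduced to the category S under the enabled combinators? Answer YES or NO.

YES

[0,4] S   >
  [0,2] S/(S\NP)   >
    [0,1] "this" : (S/(S\NP))/PP
    [1,2] "here" : PP
  [2,4] S\NP   <B
    [2,3] "that" : NP\NP
    [3,4] "which" : S\NP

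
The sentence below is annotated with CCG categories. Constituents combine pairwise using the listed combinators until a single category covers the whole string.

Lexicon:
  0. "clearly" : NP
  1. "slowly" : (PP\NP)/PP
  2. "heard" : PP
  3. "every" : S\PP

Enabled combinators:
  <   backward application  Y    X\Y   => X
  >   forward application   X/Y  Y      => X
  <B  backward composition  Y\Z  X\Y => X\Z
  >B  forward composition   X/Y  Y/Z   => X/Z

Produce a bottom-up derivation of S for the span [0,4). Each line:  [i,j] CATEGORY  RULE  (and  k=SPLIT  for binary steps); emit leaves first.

[0,4] S   <
  [0,3] PP   <
    [0,1] "clearly" : NP
    [1,3] PP\NP   >
      [1,2] "slowly" : (PP\NP)/PP
      [2,3] "heard" : PP
  [3,4] "every" : S\PP

[0,1] NP  lex  "clearly"
[1,2] (PP\NP)/PP  lex  "slowly"
[2,3] PP  lex  "heard"
[1,3] PP\NP  >  k=2
[0,3] PP  <  k=1
[3,4] S\PP  lex  "every"
[0,4] S  <  k=3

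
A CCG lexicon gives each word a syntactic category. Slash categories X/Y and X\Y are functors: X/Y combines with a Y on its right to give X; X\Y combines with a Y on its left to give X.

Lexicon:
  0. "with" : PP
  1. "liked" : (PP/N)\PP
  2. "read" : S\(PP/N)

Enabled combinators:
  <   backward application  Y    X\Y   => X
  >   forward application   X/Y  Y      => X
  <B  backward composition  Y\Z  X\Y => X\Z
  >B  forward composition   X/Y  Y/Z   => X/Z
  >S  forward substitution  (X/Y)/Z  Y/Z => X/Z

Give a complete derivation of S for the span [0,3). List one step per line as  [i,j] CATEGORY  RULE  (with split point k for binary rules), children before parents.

[0,1] PP  lex  "with"
[1,2] (PP/N)\PP  lex  "liked"
[2,3] S\(PP/N)  lex  "read"
[1,3] S\PP  <B  k=2
[0,3] S  <  k=1

[0,3] S   <
  [0,1] "with" : PP
  [1,3] S\PP   <B
    [1,2] "liked" : (PP/N)\PP
    [2,3] "read" : S\(PP/N)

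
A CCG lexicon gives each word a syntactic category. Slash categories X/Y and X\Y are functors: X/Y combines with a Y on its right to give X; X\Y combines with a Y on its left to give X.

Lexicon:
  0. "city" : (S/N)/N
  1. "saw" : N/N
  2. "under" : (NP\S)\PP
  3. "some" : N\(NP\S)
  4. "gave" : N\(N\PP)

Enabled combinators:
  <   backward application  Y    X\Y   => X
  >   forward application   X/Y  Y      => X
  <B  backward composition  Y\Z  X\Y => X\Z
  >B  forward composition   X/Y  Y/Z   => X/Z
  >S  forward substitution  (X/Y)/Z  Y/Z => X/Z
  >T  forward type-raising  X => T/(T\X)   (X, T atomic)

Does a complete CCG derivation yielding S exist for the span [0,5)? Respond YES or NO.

[0,5] S   >
  [0,2] S/N   >S
    [0,1] "city" : (S/N)/N
    [1,2] "saw" : N/N
  [2,5] N   <
    [2,4] N\PP   <B
      [2,3] "under" : (NP\S)\PP
      [3,4] "some" : N\(NP\S)
    [4,5] "gave" : N\(N\PP)

YES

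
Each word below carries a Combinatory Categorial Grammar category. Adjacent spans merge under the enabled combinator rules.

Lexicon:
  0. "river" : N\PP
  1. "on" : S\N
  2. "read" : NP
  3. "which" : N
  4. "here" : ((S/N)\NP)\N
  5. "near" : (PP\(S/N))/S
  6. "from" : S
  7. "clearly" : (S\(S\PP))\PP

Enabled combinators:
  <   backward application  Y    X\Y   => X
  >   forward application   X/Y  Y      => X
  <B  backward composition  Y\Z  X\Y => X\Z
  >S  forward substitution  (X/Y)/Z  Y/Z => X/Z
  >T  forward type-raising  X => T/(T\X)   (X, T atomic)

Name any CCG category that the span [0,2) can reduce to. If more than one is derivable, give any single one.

S\PP

[0,8] S   <
  [0,2] S\PP   <B
    [0,1] "river" : N\PP
    [1,2] "on" : S\N
  [2,8] S\(S\PP)   <
    [2,7] PP   <
      [2,3] "read" : NP
      [3,7] PP\NP   <B
        [3,5] (S/N)\NP   <
          [3,4] "which" : N
          [4,5] "here" : ((S/N)\NP)\N
        [5,7] PP\(S/N)   >
          [5,6] "near" : (PP\(S/N))/S
          [6,7] "from" : S
    [7,8] "clearly" : (S\(S\PP))\PP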